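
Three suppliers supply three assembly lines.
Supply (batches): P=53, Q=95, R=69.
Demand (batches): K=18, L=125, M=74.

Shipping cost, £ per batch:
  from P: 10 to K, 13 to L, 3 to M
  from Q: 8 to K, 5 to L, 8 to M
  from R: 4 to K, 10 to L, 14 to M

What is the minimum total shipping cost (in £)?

An optimal shipping plan:
  P to M: 53 × £3 = £159
  Q to L: 74 × £5 = £370
  Q to M: 21 × £8 = £168
  R to K: 18 × £4 = £72
  R to L: 51 × £10 = £510
Total = 159 + 370 + 168 + 72 + 510 = £1279.
(Supply check: P ships 53; Q ships 95; R ships 69.)

1279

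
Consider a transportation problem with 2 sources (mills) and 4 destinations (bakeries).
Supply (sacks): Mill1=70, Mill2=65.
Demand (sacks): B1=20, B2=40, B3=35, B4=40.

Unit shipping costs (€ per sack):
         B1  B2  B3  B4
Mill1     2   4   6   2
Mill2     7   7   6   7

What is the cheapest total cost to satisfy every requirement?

An optimal shipping plan:
  Mill1->B1: 20 × €2 = €40
  Mill1->B2: 10 × €4 = €40
  Mill1->B4: 40 × €2 = €80
  Mill2->B2: 30 × €7 = €210
  Mill2->B3: 35 × €6 = €210
Total = 40 + 40 + 80 + 210 + 210 = €580.

580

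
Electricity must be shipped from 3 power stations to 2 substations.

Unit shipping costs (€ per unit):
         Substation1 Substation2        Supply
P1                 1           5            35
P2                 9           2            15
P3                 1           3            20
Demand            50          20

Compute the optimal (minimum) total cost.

A cheapest plan:
  P1→Substation1: 35 × €1 = €35
  P2→Substation2: 15 × €2 = €30
  P3→Substation1: 15 × €1 = €15
  P3→Substation2: 5 × €3 = €15
Total = 35 + 30 + 15 + 15 = €95.
(Supply check: P1 ships 35; P2 ships 15; P3 ships 20.)

95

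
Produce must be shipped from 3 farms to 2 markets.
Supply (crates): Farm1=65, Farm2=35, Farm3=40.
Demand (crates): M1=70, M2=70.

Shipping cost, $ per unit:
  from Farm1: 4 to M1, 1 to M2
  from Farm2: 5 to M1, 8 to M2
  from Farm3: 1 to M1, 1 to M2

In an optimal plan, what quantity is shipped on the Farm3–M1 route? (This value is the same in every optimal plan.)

Solving gives:
  Farm1–M2: 65 × $1 = $65
  Farm2–M1: 35 × $5 = $175
  Farm3–M1: 35 × $1 = $35
  Farm3–M2: 5 × $1 = $5
Total cost = $280.
So Farm3→M1 carries 35 crates.

35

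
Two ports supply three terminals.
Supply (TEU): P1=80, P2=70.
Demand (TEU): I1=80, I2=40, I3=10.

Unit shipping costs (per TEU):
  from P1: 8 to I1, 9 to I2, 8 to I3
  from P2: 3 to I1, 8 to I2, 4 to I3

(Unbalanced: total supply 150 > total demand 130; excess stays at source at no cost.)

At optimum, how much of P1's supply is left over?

An optimal plan:
  P1–I1: 10 × 8 = 80
  P1–I2: 40 × 9 = 360
  P1–I3: 10 × 8 = 80
  P2–I1: 70 × 3 = 210
Total cost = 730.
P1 ships 60 of its 80, leaving 20.

20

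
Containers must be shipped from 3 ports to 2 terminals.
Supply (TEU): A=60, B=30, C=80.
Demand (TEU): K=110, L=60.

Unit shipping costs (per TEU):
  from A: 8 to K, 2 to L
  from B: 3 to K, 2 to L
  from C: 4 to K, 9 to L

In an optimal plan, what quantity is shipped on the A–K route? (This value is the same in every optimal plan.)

Solving gives:
  A to L: 60 × 2 = 120
  B to K: 30 × 3 = 90
  C to K: 80 × 4 = 320
Total cost = 530.
The route A→K is not used.

0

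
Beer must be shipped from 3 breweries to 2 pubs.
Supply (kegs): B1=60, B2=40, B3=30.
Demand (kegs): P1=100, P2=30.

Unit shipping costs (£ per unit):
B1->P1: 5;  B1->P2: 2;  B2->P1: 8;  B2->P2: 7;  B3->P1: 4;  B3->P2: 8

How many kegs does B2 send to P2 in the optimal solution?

Solving gives:
  B1→P1: 30 × £5 = £150
  B1→P2: 30 × £2 = £60
  B2→P1: 40 × £8 = £320
  B3→P1: 30 × £4 = £120
Total cost = £650.
The route B2→P2 is not used.

0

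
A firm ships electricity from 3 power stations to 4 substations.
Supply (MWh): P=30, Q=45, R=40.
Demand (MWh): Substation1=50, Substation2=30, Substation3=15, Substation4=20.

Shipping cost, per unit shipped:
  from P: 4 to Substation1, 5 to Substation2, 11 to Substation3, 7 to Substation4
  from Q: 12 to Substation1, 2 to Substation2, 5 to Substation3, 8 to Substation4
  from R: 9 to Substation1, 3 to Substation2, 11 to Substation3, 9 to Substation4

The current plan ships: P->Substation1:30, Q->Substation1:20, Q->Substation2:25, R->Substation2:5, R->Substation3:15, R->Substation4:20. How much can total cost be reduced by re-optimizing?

Current plan cost = 30·4 + 20·12 + 25·2 + 5·3 + 15·11 + 20·9 = 770.
Optimal plan:
  P→Substation1: 30 × 4 = 120
  Q→Substation2: 10 × 2 = 20
  Q→Substation3: 15 × 5 = 75
  Q→Substation4: 20 × 8 = 160
  R→Substation1: 20 × 9 = 180
  R→Substation2: 20 × 3 = 60
Optimal cost = 615.
Saving = 770 − 615 = 155.

155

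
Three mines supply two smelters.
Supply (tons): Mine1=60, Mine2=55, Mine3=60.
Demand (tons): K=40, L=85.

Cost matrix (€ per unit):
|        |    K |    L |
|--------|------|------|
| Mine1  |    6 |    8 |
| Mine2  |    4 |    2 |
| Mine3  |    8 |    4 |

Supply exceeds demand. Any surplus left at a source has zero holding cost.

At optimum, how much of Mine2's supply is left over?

Minimum-cost shipments:
  Mine1 to K: 10 tons
  Mine2 to K: 30 tons
  Mine2 to L: 25 tons
  Mine3 to L: 60 tons
Total cost = €470.
Mine2 ships 55 of its 55, leaving 0.

0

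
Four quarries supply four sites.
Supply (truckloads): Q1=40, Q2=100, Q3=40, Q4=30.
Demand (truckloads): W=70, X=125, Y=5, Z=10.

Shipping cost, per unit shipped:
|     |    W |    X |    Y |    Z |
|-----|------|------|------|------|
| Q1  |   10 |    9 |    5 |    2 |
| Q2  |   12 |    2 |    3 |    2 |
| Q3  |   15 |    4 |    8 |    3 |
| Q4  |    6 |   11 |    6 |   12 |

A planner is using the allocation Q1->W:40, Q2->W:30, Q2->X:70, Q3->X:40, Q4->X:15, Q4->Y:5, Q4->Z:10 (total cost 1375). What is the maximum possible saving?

Current plan cost = 40·10 + 30·12 + 70·2 + 40·4 + 15·11 + 5·6 + 10·12 = 1375.
Optimal plan:
  Q1->W: 40 × 10 = 400
  Q2->X: 95 × 2 = 190
  Q2->Y: 5 × 3 = 15
  Q3->X: 30 × 4 = 120
  Q3->Z: 10 × 3 = 30
  Q4->W: 30 × 6 = 180
Optimal cost = 935.
Saving = 1375 − 935 = 440.

440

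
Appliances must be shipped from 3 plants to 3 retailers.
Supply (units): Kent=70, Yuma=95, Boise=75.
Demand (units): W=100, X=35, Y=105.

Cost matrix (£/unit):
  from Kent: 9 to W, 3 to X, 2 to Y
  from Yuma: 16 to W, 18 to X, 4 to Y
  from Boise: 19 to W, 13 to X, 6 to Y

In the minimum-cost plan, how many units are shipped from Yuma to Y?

30

The minimum-cost plan:
  Kent to W: 35 × £9 = £315
  Kent to X: 35 × £3 = £105
  Yuma to W: 65 × £16 = £1040
  Yuma to Y: 30 × £4 = £120
  Boise to Y: 75 × £6 = £450
Total cost = £2030.
So Yuma→Y carries 30 units.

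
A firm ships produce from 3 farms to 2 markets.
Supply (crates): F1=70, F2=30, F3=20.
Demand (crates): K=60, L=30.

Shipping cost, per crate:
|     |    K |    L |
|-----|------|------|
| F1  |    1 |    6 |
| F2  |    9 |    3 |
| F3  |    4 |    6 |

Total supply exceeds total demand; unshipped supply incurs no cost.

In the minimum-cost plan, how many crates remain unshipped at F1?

Minimum-cost shipments:
  F1->K: 60 crates
  F2->L: 30 crates
Total cost = 150.
F1 ships 60 of its 70, leaving 10.

10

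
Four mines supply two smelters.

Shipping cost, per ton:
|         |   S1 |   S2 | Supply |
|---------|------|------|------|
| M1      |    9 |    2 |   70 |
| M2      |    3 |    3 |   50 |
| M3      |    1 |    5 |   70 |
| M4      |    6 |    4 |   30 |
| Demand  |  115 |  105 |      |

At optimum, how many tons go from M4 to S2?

30

The minimum-cost plan:
  M1–S2: 70 × 2 = 140
  M2–S1: 45 × 3 = 135
  M2–S2: 5 × 3 = 15
  M3–S1: 70 × 1 = 70
  M4–S2: 30 × 4 = 120
Total cost = 480.
So M4→S2 carries 30 tons.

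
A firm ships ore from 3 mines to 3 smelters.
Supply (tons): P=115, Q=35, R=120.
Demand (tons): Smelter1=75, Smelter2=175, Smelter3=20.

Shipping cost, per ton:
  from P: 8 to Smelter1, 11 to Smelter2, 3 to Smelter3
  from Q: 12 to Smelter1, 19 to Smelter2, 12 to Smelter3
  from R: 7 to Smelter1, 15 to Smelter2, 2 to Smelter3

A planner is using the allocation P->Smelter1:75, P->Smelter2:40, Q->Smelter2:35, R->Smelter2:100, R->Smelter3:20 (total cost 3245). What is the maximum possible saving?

375

Current plan cost = 75·8 + 40·11 + 35·19 + 100·15 + 20·2 = 3245.
Optimal plan:
  P→Smelter2: 115 × 11 = 1265
  Q→Smelter2: 35 × 19 = 665
  R→Smelter1: 75 × 7 = 525
  R→Smelter2: 25 × 15 = 375
  R→Smelter3: 20 × 2 = 40
Optimal cost = 2870.
Saving = 3245 − 2870 = 375.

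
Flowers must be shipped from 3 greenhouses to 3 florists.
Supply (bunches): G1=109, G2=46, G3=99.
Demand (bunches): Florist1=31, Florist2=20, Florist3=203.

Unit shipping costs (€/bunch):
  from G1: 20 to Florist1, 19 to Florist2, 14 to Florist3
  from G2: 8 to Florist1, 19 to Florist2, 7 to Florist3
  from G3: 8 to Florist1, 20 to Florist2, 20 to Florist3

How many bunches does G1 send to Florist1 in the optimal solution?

Optimal shipments:
  G1->Florist3: 109 × €14 = €1526
  G2->Florist3: 46 × €7 = €322
  G3->Florist1: 31 × €8 = €248
  G3->Florist2: 20 × €20 = €400
  G3->Florist3: 48 × €20 = €960
Total cost = €3456.
The route G1→Florist1 is not used.

0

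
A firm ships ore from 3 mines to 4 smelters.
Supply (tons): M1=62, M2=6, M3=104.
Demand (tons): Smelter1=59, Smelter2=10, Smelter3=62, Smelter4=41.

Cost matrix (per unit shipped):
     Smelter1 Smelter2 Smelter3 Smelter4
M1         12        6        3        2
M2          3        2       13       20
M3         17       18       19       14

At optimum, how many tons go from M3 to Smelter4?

Optimal shipments:
  M1→Smelter3: 62 × 3 = 186
  M2→Smelter2: 6 × 2 = 12
  M3→Smelter1: 59 × 17 = 1003
  M3→Smelter2: 4 × 18 = 72
  M3→Smelter4: 41 × 14 = 574
Total cost = 1847.
So M3→Smelter4 carries 41 tons.

41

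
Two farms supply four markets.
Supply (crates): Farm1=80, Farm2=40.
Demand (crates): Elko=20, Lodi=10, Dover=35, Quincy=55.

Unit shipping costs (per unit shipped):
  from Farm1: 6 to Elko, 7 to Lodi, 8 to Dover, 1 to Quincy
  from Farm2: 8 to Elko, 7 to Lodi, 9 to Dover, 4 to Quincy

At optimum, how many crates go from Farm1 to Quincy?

Optimal shipments:
  Farm1–Elko: 20 crates
  Farm1–Dover: 5 crates
  Farm1–Quincy: 55 crates
  Farm2–Lodi: 10 crates
  Farm2–Dover: 30 crates
Total cost = 555.
So Farm1→Quincy carries 55 crates.

55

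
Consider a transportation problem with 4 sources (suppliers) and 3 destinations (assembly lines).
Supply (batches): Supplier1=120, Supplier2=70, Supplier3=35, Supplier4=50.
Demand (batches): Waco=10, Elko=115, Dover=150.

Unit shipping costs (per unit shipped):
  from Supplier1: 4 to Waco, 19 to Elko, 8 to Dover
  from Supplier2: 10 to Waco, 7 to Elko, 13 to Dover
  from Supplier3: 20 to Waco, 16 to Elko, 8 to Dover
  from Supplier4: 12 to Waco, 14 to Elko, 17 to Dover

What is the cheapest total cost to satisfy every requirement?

2400

One minimum-cost allocation:
  Supplier1->Waco: 5 × 4 = 20
  Supplier1->Dover: 115 × 8 = 920
  Supplier2->Elko: 70 × 7 = 490
  Supplier3->Dover: 35 × 8 = 280
  Supplier4->Waco: 5 × 12 = 60
  Supplier4->Elko: 45 × 14 = 630
Total = 20 + 920 + 490 + 280 + 60 + 630 = 2400.
(Supply check: Supplier1 ships 120; Supplier2 ships 70; Supplier3 ships 35; Supplier4 ships 50.)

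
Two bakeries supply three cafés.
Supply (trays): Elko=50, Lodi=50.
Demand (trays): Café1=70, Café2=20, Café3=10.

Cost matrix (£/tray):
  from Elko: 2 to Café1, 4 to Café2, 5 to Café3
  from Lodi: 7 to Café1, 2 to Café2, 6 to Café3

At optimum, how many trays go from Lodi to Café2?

20

The minimum-cost plan:
  Elko→Café1: 50 trays
  Lodi→Café1: 20 trays
  Lodi→Café2: 20 trays
  Lodi→Café3: 10 trays
Total cost = £340.
So Lodi→Café2 carries 20 trays.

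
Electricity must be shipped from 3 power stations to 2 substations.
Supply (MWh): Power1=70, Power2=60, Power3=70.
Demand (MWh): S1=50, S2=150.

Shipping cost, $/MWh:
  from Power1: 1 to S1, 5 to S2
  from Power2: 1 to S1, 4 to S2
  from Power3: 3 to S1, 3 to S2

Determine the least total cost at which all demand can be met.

600

Optimal allocation:
  Power1->S1: 50 MWh
  Power1->S2: 20 MWh
  Power2->S2: 60 MWh
  Power3->S2: 70 MWh
Total cost = $600.
(Supply check: Power1 ships 70; Power2 ships 60; Power3 ships 70.)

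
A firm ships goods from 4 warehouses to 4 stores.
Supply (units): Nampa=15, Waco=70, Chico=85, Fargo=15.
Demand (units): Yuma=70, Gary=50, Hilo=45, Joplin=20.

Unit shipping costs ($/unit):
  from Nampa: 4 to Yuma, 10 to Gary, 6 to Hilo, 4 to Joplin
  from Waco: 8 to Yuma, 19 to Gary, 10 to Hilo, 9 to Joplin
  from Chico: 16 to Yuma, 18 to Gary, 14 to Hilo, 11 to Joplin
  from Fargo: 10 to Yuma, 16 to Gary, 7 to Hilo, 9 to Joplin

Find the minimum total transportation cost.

An optimal shipping plan:
  Nampa->Gary: 15 units
  Waco->Yuma: 70 units
  Chico->Gary: 35 units
  Chico->Hilo: 30 units
  Chico->Joplin: 20 units
  Fargo->Hilo: 15 units
Total cost = $2085.
(Supply check: Nampa ships 15; Waco ships 70; Chico ships 85; Fargo ships 15.)

2085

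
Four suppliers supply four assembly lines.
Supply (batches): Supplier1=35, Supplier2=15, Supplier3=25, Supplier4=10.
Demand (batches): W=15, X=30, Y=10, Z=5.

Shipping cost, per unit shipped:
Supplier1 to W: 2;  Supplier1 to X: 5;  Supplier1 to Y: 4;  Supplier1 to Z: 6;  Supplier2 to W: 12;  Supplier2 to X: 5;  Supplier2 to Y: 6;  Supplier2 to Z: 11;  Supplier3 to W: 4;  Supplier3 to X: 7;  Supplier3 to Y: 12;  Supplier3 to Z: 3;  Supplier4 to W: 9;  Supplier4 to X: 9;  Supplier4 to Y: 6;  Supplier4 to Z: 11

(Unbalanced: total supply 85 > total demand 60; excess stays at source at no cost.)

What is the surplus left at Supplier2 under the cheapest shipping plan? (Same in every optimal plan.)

0

Minimum-cost shipments:
  Supplier1->W: 15 × 2 = 30
  Supplier1->X: 15 × 5 = 75
  Supplier1->Y: 5 × 4 = 20
  Supplier2->X: 15 × 5 = 75
  Supplier3->Z: 5 × 3 = 15
  Supplier4->Y: 5 × 6 = 30
Total cost = 245.
Supplier2 ships 15 of its 15, leaving 0.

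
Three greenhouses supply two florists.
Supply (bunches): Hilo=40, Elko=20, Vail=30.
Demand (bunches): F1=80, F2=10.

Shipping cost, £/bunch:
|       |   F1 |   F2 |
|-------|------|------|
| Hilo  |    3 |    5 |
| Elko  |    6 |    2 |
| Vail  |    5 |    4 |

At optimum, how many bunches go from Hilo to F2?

0

The minimum-cost plan:
  Hilo to F1: 40 × £3 = £120
  Elko to F1: 10 × £6 = £60
  Elko to F2: 10 × £2 = £20
  Vail to F1: 30 × £5 = £150
Total cost = £350.
The route Hilo→F2 is not used.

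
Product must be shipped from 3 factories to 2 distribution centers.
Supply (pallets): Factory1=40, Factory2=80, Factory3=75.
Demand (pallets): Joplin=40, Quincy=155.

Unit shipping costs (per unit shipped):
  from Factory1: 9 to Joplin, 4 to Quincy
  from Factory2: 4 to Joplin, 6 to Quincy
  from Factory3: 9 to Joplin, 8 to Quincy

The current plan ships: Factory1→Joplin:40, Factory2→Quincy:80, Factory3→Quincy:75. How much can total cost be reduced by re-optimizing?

280

Current plan cost = 40·9 + 80·6 + 75·8 = 1440.
Optimal plan:
  Factory1–Quincy: 40 × 4 = 160
  Factory2–Joplin: 40 × 4 = 160
  Factory2–Quincy: 40 × 6 = 240
  Factory3–Quincy: 75 × 8 = 600
Optimal cost = 1160.
Saving = 1440 − 1160 = 280.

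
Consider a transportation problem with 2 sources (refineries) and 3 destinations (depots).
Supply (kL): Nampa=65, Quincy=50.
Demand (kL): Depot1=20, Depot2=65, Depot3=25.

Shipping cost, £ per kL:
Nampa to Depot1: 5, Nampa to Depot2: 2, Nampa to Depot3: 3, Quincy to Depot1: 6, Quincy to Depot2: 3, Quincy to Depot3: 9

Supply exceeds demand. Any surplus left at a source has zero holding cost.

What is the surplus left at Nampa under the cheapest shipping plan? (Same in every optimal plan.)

An optimal plan:
  Nampa→Depot1: 20 × £5 = £100
  Nampa→Depot2: 20 × £2 = £40
  Nampa→Depot3: 25 × £3 = £75
  Quincy→Depot2: 45 × £3 = £135
Total cost = £350.
Nampa ships 65 of its 65, leaving 0.

0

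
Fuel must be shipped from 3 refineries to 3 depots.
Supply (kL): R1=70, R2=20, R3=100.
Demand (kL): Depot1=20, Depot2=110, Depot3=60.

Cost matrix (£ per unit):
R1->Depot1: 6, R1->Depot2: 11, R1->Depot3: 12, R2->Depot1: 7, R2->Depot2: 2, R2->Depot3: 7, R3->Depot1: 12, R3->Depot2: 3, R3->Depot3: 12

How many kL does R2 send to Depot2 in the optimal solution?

10

Solving gives:
  R1->Depot1: 20 × £6 = £120
  R1->Depot3: 50 × £12 = £600
  R2->Depot2: 10 × £2 = £20
  R2->Depot3: 10 × £7 = £70
  R3->Depot2: 100 × £3 = £300
Total cost = £1110.
So R2→Depot2 carries 10 kL.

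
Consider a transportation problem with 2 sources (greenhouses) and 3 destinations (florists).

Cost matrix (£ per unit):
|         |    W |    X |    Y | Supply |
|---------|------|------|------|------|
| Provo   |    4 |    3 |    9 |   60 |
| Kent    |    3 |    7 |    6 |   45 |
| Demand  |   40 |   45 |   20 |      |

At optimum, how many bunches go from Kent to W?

The minimum-cost plan:
  Provo to W: 15 × £4 = £60
  Provo to X: 45 × £3 = £135
  Kent to W: 25 × £3 = £75
  Kent to Y: 20 × £6 = £120
Total cost = £390.
So Kent→W carries 25 bunches.

25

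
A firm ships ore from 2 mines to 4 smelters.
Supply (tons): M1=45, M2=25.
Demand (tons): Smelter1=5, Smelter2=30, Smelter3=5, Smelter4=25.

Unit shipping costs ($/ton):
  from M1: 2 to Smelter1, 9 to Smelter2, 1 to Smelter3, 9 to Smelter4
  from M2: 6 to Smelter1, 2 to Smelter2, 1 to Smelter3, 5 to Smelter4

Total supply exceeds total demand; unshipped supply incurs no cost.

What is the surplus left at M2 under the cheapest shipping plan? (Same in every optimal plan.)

0

An optimal plan:
  M1 to Smelter1: 5 × $2 = $10
  M1 to Smelter2: 5 × $9 = $45
  M1 to Smelter3: 5 × $1 = $5
  M1 to Smelter4: 25 × $9 = $225
  M2 to Smelter2: 25 × $2 = $50
Total cost = $335.
M2 ships 25 of its 25, leaving 0.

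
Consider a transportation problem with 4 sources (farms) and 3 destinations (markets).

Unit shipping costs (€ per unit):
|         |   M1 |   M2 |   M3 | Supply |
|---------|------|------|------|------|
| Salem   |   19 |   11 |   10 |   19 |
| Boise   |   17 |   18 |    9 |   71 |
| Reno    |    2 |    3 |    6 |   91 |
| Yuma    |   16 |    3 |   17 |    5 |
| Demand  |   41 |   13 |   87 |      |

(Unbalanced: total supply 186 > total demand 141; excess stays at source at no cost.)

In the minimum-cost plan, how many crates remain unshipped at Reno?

0

Minimum-cost shipments:
  Boise->M3: 45 × €9 = €405
  Reno->M1: 41 × €2 = €82
  Reno->M2: 8 × €3 = €24
  Reno->M3: 42 × €6 = €252
  Yuma->M2: 5 × €3 = €15
Total cost = €778.
Reno ships 91 of its 91, leaving 0.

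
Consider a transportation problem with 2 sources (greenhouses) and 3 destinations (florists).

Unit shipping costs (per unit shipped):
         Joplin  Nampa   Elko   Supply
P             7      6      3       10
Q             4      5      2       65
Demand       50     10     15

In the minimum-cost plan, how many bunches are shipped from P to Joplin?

0

Optimal shipments:
  P→Nampa: 10 × 6 = 60
  Q→Joplin: 50 × 4 = 200
  Q→Elko: 15 × 2 = 30
Total cost = 290.
The route P→Joplin is not used.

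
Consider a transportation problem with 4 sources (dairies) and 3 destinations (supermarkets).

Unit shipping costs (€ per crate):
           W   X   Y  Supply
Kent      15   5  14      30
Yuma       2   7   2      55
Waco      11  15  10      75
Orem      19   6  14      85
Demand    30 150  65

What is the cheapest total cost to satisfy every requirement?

A cheapest plan:
  Kent→X: 30 crates
  Yuma→W: 30 crates
  Yuma→Y: 25 crates
  Waco→X: 35 crates
  Waco→Y: 40 crates
  Orem→X: 85 crates
Total cost = €1695.
(Supply check: Kent ships 30; Yuma ships 55; Waco ships 75; Orem ships 85.)

1695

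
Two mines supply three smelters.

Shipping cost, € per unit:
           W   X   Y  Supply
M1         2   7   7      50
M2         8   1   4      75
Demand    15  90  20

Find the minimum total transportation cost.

350

An optimal shipping plan:
  M1–W: 15 × €2 = €30
  M1–X: 15 × €7 = €105
  M1–Y: 20 × €7 = €140
  M2–X: 75 × €1 = €75
Total = 30 + 105 + 140 + 75 = €350.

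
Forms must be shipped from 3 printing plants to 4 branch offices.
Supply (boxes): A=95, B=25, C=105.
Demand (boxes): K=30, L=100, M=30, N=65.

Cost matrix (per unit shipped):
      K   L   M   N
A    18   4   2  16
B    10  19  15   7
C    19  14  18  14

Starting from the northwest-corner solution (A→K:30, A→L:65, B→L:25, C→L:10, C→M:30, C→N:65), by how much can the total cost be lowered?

800

Current plan cost = 30·18 + 65·4 + 25·19 + 10·14 + 30·18 + 65·14 = 2865.
Optimal plan:
  A–L: 65 × 4 = 260
  A–M: 30 × 2 = 60
  B–K: 25 × 10 = 250
  C–K: 5 × 19 = 95
  C–L: 35 × 14 = 490
  C–N: 65 × 14 = 910
Optimal cost = 2065.
Saving = 2865 − 2065 = 800.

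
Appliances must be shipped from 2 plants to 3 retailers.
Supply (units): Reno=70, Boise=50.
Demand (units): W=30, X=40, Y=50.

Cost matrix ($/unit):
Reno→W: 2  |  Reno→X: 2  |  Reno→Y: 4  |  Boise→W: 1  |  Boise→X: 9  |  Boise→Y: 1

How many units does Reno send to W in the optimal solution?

30

The minimum-cost plan:
  Reno->W: 30 units
  Reno->X: 40 units
  Boise->Y: 50 units
Total cost = $190.
So Reno→W carries 30 units.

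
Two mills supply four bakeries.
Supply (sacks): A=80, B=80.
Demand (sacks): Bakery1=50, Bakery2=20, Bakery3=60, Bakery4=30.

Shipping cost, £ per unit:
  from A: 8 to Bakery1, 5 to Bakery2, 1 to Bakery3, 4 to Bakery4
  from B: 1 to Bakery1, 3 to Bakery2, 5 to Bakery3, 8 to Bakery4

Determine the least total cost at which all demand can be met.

One minimum-cost allocation:
  A to Bakery3: 60 × £1 = £60
  A to Bakery4: 20 × £4 = £80
  B to Bakery1: 50 × £1 = £50
  B to Bakery2: 20 × £3 = £60
  B to Bakery4: 10 × £8 = £80
Total = 60 + 80 + 50 + 60 + 80 = £330.

330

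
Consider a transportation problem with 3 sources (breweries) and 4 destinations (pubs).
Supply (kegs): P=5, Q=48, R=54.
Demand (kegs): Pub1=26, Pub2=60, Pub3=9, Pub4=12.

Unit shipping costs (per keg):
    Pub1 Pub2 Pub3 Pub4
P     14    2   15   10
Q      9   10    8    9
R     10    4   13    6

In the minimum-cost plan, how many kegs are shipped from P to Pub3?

0

Optimal shipments:
  P–Pub2: 5 × 2 = 10
  Q–Pub1: 26 × 9 = 234
  Q–Pub2: 1 × 10 = 10
  Q–Pub3: 9 × 8 = 72
  Q–Pub4: 12 × 9 = 108
  R–Pub2: 54 × 4 = 216
Total cost = 650.
The route P→Pub3 is not used.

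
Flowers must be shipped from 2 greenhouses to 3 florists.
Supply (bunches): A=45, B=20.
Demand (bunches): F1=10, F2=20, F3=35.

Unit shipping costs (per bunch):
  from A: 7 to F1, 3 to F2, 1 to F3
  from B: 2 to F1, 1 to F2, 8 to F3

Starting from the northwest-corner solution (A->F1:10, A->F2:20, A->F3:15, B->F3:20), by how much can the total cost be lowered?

Current plan cost = 10·7 + 20·3 + 15·1 + 20·8 = 305.
Optimal plan:
  A->F2: 10 × 3 = 30
  A->F3: 35 × 1 = 35
  B->F1: 10 × 2 = 20
  B->F2: 10 × 1 = 10
Optimal cost = 95.
Saving = 305 − 95 = 210.

210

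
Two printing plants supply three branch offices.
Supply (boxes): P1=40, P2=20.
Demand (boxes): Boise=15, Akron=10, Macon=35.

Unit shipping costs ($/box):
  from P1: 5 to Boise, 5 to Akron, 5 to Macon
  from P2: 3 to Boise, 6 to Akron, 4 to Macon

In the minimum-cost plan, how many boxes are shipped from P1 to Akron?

Solving gives:
  P1 to Akron: 10 × $5 = $50
  P1 to Macon: 30 × $5 = $150
  P2 to Boise: 15 × $3 = $45
  P2 to Macon: 5 × $4 = $20
Total cost = $265.
So P1→Akron carries 10 boxes.

10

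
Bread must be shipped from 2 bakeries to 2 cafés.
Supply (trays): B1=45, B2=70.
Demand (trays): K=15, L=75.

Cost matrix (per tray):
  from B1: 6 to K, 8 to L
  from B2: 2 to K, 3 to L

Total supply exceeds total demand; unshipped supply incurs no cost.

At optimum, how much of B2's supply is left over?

0

Minimum-cost shipments:
  B1 to K: 15 × 6 = 90
  B1 to L: 5 × 8 = 40
  B2 to L: 70 × 3 = 210
Total cost = 340.
B2 ships 70 of its 70, leaving 0.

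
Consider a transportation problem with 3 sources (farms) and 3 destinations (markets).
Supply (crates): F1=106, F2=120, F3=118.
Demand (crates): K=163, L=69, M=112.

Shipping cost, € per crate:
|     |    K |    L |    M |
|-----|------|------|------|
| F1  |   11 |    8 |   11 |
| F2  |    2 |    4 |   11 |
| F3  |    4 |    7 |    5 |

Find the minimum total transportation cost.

1746

One minimum-cost allocation:
  F1–L: 69 crates
  F1–M: 37 crates
  F2–K: 120 crates
  F3–K: 43 crates
  F3–M: 75 crates
Total cost = €1746.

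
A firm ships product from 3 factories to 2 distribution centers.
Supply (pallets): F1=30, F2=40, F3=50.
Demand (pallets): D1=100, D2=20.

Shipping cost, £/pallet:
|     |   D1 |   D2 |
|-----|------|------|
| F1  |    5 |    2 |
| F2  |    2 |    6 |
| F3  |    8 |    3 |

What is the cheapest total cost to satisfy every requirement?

530

A cheapest plan:
  F1 to D1: 30 pallets
  F2 to D1: 40 pallets
  F3 to D1: 30 pallets
  F3 to D2: 20 pallets
Total cost = £530.
(Supply check: F1 ships 30; F2 ships 40; F3 ships 50.)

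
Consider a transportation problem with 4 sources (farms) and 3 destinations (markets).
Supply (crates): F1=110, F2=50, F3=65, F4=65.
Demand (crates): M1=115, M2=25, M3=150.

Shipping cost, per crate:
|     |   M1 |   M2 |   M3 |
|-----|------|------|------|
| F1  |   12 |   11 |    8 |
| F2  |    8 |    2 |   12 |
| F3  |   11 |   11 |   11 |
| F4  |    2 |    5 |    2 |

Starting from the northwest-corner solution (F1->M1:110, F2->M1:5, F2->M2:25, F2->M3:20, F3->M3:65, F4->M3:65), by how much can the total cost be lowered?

520

Current plan cost = 110·12 + 5·8 + 25·2 + 20·12 + 65·11 + 65·2 = 2495.
Optimal plan:
  F1->M3: 110 × 8 = 880
  F2->M1: 25 × 8 = 200
  F2->M2: 25 × 2 = 50
  F3->M1: 65 × 11 = 715
  F4->M1: 25 × 2 = 50
  F4->M3: 40 × 2 = 80
Optimal cost = 1975.
Saving = 2495 − 1975 = 520.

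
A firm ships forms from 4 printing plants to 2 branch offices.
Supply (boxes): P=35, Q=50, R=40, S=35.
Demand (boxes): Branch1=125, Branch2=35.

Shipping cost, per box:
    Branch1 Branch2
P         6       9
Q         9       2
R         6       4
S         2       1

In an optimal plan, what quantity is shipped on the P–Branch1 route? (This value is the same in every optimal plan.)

35

The minimum-cost plan:
  P→Branch1: 35 × 6 = 210
  Q→Branch1: 15 × 9 = 135
  Q→Branch2: 35 × 2 = 70
  R→Branch1: 40 × 6 = 240
  S→Branch1: 35 × 2 = 70
Total cost = 725.
So P→Branch1 carries 35 boxes.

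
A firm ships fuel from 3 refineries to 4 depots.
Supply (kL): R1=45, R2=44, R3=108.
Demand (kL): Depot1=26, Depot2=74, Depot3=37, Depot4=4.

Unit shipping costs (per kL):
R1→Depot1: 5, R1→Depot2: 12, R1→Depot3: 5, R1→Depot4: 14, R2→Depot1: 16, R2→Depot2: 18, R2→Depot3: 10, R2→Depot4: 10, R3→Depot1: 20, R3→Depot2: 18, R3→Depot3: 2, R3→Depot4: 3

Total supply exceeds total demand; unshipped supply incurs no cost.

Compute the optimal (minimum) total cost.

Optimal allocation:
  R1->Depot1: 26 × 5 = 130
  R1->Depot2: 19 × 12 = 228
  R2->Depot2: 44 × 18 = 792
  R3->Depot2: 11 × 18 = 198
  R3->Depot3: 37 × 2 = 74
  R3->Depot4: 4 × 3 = 12
Total = 130 + 228 + 792 + 198 + 74 + 12 = 1434.
(Supply check: R1 ships 45; R2 ships 44; R3 ships 52.)

1434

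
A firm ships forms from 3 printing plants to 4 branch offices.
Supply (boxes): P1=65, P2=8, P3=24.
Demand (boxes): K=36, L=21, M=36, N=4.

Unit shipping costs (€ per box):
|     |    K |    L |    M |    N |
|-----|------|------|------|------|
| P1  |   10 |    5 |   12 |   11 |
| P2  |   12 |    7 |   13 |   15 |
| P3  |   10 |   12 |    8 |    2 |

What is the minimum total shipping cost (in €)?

A cheapest plan:
  P1 to K: 36 boxes
  P1 to L: 21 boxes
  P1 to M: 8 boxes
  P2 to M: 8 boxes
  P3 to M: 20 boxes
  P3 to N: 4 boxes
Total cost = €833.

833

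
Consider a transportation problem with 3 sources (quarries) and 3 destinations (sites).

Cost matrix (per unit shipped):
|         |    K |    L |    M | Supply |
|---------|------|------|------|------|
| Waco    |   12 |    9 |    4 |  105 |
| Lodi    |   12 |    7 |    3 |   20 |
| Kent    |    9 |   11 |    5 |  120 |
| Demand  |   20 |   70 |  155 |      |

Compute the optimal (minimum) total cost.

1490

One minimum-cost allocation:
  Waco->L: 50 × 9 = 450
  Waco->M: 55 × 4 = 220
  Lodi->L: 20 × 7 = 140
  Kent->K: 20 × 9 = 180
  Kent->M: 100 × 5 = 500
Total = 450 + 220 + 140 + 180 + 500 = 1490.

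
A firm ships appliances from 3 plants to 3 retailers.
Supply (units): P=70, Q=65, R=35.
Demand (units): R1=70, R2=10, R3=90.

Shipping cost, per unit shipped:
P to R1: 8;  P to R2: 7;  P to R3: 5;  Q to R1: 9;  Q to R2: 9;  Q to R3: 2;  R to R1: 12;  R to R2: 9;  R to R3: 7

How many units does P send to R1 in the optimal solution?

Optimal shipments:
  P→R1: 70 × 8 = 560
  Q→R3: 65 × 2 = 130
  R→R2: 10 × 9 = 90
  R→R3: 25 × 7 = 175
Total cost = 955.
So P→R1 carries 70 units.

70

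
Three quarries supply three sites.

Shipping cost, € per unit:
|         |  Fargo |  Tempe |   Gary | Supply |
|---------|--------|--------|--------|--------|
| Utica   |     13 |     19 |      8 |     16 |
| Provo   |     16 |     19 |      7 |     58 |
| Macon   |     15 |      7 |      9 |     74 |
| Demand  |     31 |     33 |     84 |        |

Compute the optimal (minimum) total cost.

A cheapest plan:
  Utica->Fargo: 16 × €13 = €208
  Provo->Gary: 58 × €7 = €406
  Macon->Fargo: 15 × €15 = €225
  Macon->Tempe: 33 × €7 = €231
  Macon->Gary: 26 × €9 = €234
Total = 208 + 406 + 225 + 231 + 234 = €1304.
(Supply check: Utica ships 16; Provo ships 58; Macon ships 74.)

1304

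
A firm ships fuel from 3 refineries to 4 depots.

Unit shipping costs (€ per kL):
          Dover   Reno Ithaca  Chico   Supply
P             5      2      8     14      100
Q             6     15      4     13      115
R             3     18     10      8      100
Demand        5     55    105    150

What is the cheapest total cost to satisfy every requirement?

2045

A cheapest plan:
  P–Dover: 5 × €5 = €25
  P–Reno: 55 × €2 = €110
  P–Chico: 40 × €14 = €560
  Q–Ithaca: 105 × €4 = €420
  Q–Chico: 10 × €13 = €130
  R–Chico: 100 × €8 = €800
Total = 25 + 110 + 560 + 420 + 130 + 800 = €2045.
(Supply check: P ships 100; Q ships 115; R ships 100.)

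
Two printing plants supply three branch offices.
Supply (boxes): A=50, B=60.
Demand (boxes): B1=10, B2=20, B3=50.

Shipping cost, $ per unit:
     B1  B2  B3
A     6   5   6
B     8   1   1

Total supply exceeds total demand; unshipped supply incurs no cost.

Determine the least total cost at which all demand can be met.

170

One minimum-cost allocation:
  A–B1: 10 × $6 = $60
  A–B2: 10 × $5 = $50
  B–B2: 10 × $1 = $10
  B–B3: 50 × $1 = $50
Total = 60 + 50 + 10 + 50 = $170.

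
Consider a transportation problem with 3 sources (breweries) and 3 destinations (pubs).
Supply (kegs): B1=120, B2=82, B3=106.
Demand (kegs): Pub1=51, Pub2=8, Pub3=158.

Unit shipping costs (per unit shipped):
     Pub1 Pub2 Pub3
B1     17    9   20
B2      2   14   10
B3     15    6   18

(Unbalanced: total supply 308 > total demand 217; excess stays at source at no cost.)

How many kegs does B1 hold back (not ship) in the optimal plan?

An optimal plan:
  B1–Pub3: 29 × 20 = 580
  B2–Pub1: 51 × 2 = 102
  B2–Pub3: 31 × 10 = 310
  B3–Pub2: 8 × 6 = 48
  B3–Pub3: 98 × 18 = 1764
Total cost = 2804.
B1 ships 29 of its 120, leaving 91.

91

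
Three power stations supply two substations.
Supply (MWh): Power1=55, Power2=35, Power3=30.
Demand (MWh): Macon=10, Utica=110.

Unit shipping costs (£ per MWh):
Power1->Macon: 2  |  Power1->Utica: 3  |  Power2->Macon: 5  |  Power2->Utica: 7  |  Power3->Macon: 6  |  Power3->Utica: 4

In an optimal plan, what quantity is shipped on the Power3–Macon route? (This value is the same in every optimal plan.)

Solving gives:
  Power1–Utica: 55 × £3 = £165
  Power2–Macon: 10 × £5 = £50
  Power2–Utica: 25 × £7 = £175
  Power3–Utica: 30 × £4 = £120
Total cost = £510.
The route Power3→Macon is not used.

0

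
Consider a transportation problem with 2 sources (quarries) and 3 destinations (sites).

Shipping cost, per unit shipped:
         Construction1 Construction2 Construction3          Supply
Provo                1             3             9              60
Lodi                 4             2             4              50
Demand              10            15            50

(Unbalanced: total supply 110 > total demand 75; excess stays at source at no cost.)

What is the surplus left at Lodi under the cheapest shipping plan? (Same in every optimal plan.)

0

An optimal plan:
  Provo to Construction1: 10 truckloads
  Provo to Construction2: 15 truckloads
  Lodi to Construction3: 50 truckloads
Total cost = 255.
Lodi ships 50 of its 50, leaving 0.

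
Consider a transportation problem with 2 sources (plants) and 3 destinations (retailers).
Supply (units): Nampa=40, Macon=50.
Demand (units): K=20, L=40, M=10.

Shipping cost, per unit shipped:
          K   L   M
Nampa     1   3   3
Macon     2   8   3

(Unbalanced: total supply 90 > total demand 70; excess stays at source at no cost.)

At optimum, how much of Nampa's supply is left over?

An optimal plan:
  Nampa–L: 40 × 3 = 120
  Macon–K: 20 × 2 = 40
  Macon–M: 10 × 3 = 30
Total cost = 190.
Nampa ships 40 of its 40, leaving 0.

0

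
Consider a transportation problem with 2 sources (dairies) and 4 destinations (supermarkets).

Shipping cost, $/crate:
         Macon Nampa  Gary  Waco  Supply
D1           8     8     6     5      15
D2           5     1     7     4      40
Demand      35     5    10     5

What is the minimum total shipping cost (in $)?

265

A cheapest plan:
  D1->Gary: 10 × $6 = $60
  D1->Waco: 5 × $5 = $25
  D2->Macon: 35 × $5 = $175
  D2->Nampa: 5 × $1 = $5
Total = 60 + 25 + 175 + 5 = $265.
(Supply check: D1 ships 15; D2 ships 40.)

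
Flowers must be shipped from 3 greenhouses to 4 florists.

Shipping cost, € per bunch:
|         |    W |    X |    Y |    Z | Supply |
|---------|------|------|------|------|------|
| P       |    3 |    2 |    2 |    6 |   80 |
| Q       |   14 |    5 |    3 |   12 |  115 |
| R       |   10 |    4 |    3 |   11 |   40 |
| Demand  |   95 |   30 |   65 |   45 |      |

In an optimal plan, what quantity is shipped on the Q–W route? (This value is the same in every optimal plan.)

The minimum-cost plan:
  P to W: 80 bunches
  Q to X: 5 bunches
  Q to Y: 65 bunches
  Q to Z: 45 bunches
  R to W: 15 bunches
  R to X: 25 bunches
Total cost = €1250.
The route Q→W is not used.

0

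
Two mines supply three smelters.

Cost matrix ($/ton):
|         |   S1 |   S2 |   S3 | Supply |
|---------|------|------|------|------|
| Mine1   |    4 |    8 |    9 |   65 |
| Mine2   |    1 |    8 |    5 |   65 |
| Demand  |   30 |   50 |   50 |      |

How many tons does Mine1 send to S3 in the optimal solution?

0

Solving gives:
  Mine1->S1: 15 × $4 = $60
  Mine1->S2: 50 × $8 = $400
  Mine2->S1: 15 × $1 = $15
  Mine2->S3: 50 × $5 = $250
Total cost = $725.
The route Mine1→S3 is not used.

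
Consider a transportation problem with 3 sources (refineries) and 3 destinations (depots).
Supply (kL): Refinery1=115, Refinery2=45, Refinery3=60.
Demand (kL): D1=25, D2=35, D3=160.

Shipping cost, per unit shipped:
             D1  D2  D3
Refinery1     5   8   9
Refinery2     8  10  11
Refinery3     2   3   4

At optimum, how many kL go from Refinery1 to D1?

Solving gives:
  Refinery1→D1: 25 kL
  Refinery1→D3: 90 kL
  Refinery2→D3: 45 kL
  Refinery3→D2: 35 kL
  Refinery3→D3: 25 kL
Total cost = 1635.
So Refinery1→D1 carries 25 kL.

25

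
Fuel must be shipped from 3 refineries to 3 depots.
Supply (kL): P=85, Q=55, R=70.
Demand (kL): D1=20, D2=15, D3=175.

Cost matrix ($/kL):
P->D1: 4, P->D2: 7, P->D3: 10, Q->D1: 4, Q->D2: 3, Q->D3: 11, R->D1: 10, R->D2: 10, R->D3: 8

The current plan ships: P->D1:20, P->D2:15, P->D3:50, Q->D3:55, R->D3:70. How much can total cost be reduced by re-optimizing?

95

Current plan cost = 20·4 + 15·7 + 50·10 + 55·11 + 70·8 = $1850.
Optimal plan:
  P–D3: 85 kL
  Q–D1: 20 kL
  Q–D2: 15 kL
  Q–D3: 20 kL
  R–D3: 70 kL
Optimal cost = $1755.
Saving = 1850 − 1755 = $95.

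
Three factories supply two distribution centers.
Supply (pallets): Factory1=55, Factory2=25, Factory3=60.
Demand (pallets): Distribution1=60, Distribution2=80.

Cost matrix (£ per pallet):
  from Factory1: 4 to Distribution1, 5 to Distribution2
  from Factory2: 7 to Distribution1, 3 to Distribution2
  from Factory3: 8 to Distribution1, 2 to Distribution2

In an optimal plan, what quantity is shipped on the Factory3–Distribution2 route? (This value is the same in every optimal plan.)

60

Optimal shipments:
  Factory1–Distribution1: 55 × £4 = £220
  Factory2–Distribution1: 5 × £7 = £35
  Factory2–Distribution2: 20 × £3 = £60
  Factory3–Distribution2: 60 × £2 = £120
Total cost = £435.
So Factory3→Distribution2 carries 60 pallets.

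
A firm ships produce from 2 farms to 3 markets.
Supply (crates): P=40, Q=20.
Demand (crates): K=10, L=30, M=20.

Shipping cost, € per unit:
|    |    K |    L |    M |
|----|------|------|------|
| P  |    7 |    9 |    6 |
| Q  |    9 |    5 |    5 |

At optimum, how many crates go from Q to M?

The minimum-cost plan:
  P→K: 10 × €7 = €70
  P→L: 10 × €9 = €90
  P→M: 20 × €6 = €120
  Q→L: 20 × €5 = €100
Total cost = €380.
The route Q→M is not used.

0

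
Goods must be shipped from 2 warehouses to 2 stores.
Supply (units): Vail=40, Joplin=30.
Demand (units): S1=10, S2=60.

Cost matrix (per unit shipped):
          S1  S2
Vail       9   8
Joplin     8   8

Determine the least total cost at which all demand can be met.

A cheapest plan:
  Vail–S2: 40 units
  Joplin–S1: 10 units
  Joplin–S2: 20 units
Total cost = 560.
(Supply check: Vail ships 40; Joplin ships 30.)

560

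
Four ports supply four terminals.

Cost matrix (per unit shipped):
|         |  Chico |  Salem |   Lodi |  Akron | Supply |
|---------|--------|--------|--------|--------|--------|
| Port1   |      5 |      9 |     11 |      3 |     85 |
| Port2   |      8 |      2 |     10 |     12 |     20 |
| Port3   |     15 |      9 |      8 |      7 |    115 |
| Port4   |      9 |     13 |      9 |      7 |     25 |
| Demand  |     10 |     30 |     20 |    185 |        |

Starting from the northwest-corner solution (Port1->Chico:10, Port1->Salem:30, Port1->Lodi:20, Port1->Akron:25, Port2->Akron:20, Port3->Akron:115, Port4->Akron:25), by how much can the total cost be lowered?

Current plan cost = 10·5 + 30·9 + 20·11 + 25·3 + 20·12 + 115·7 + 25·7 = 1835.
Optimal plan:
  Port1->Chico: 10 × 5 = 50
  Port1->Akron: 75 × 3 = 225
  Port2->Salem: 20 × 2 = 40
  Port3->Salem: 10 × 9 = 90
  Port3->Lodi: 20 × 8 = 160
  Port3->Akron: 85 × 7 = 595
  Port4->Akron: 25 × 7 = 175
Optimal cost = 1335.
Saving = 1835 − 1335 = 500.

500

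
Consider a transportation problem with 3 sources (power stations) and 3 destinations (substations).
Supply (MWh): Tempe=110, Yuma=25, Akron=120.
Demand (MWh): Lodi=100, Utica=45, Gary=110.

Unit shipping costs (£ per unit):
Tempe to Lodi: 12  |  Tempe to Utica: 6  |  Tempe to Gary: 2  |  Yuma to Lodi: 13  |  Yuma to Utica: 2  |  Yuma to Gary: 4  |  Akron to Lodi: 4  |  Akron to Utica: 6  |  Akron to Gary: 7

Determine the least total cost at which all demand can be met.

A cheapest plan:
  Tempe–Gary: 110 × £2 = £220
  Yuma–Utica: 25 × £2 = £50
  Akron–Lodi: 100 × £4 = £400
  Akron–Utica: 20 × £6 = £120
Total = 220 + 50 + 400 + 120 = £790.
(Supply check: Tempe ships 110; Yuma ships 25; Akron ships 120.)

790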